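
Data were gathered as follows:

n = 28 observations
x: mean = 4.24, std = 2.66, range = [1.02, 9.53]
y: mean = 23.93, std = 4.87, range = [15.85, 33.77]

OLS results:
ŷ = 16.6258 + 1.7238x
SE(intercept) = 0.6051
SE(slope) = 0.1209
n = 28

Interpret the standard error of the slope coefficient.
SE(slope) = 0.1209 measures the uncertainty in the estimated slope. The coefficient is estimated precisely (SE/|β̂₁| = 7.0%).

SE(β̂₁) = 0.1209 says: if we drew many samples of n = 28 from the same population and refit each time, the fitted slopes would scatter with a standard deviation of roughly 0.1209 around the true β₁.

Relative precision:
- SE / |β̂₁| = 0.1209 / 1.7238 = 7.0%
- Rule of thumb (under 20%: precise; 20% to under 50%: moderately precise; 50% or more: imprecise) → precise

Rough 95% range (±2 SE): 1.7238 ± 0.2418 → (1.4820, 1.9656).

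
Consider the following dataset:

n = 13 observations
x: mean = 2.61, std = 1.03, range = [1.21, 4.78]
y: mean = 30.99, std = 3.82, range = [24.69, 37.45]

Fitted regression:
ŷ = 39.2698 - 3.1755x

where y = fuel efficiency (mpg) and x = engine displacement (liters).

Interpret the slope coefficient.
For each additional liter of engine displacement, predicted fuel efficiency decreases by approximately 3.1755 mpg.

The slope β₁ = -3.1755 gives the rate at which the fitted fuel efficiency changes with engine displacement.

Interpretation:
- Engine displacement up by 1 liter → predicted fuel efficiency decreases by 3.1755 mpg
- The effect is assumed constant over the observed range of x (linearity)

The intercept β₀ = 39.2698 is the predicted fuel efficiency when engine displacement = 0; since the smallest observed x is 1.21, this is an extrapolation and mainly anchors the line.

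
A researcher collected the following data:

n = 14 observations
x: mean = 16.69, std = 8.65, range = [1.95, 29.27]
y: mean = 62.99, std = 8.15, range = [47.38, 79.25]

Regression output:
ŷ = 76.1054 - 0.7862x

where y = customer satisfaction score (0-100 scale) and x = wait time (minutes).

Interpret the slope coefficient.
An increase of one minute in wait time is associated with a 0.7862 points decrease in predicted satisfaction score.

β₁ = -0.7862 is the change in predicted satisfaction score (points) per additional minute of wait time.

Interpretation:
- Wait time up by 1 minute → predicted satisfaction score decreases by 0.7862 points
- This is a linear approximation: the same per-unit change is assumed across the whole observed x range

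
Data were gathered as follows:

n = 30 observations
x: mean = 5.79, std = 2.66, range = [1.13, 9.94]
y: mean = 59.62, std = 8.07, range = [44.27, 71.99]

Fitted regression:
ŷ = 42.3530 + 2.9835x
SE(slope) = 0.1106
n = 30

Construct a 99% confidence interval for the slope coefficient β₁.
The 99% CI for β₁ is (2.6779, 3.2891)

Confidence interval for the slope:

The 99% CI for β₁ is: β̂₁ ± t*(α/2, n-2) × SE(β̂₁)

Step 1: Find critical t-value
- Confidence level = 0.99
- Degrees of freedom = n - 2 = 30 - 2 = 28
- t*(α/2, 28) = 2.7633

Step 2: Calculate margin of error
Margin = 2.7633 × 0.1106 = 0.3056

Step 3: Construct interval
CI = 2.9835 ± 0.3056
CI = (2.6779, 3.2891)

Interpretation: We are 99% confident that the true slope β₁ lies between 2.6779 and 3.2891.
The interval does not include 0, suggesting a significant linear relationship.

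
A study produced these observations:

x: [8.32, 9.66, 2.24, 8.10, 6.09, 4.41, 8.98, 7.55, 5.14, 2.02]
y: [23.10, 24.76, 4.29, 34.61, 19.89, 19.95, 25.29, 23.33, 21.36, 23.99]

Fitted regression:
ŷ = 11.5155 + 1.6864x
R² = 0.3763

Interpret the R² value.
About 37.63% of the variability in y is accounted for by the regression on x (R² = 0.3763) — a moderate linear fit.

R² (coefficient of determination) measures the proportion of variance in y explained by the regression model.

Here R² = 0.3763:
- Explained: 37.63% of the variation in y
- Unexplained (residual): 100% − 37.63% = 62.37%
- Rule of thumb (below 0.3 weak; 0.3 to below 0.7 moderate; 0.7 and above strong) → moderate

Equivalently, for simple linear regression R² = r², so |r| = √0.3763 ≈ 0.6134.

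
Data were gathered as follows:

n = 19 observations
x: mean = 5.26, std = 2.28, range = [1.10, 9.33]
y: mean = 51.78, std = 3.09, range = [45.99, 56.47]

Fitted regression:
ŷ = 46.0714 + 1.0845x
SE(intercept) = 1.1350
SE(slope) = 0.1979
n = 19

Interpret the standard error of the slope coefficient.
SE(slope) = 0.1979 measures the uncertainty in the estimated slope. The coefficient is estimated precisely (SE/|β̂₁| = 18.2%).

SE(β̂₁) = s / √Sxx, where s is the residual standard deviation and Sxx = Σ(x − x̄)². It is the yardstick for how far β̂₁ = 1.0845 could plausibly be from the true slope.

Relative precision:
- SE / |β̂₁| = 0.1979 / 1.0845 = 18.2%
- Rule of thumb (under 20%: precise; 20% to under 50%: moderately precise; 50% or more: imprecise) → precise

Rough 95% range (±2 SE): 1.0845 ± 0.3958 → (0.6887, 1.4803).

What drives SE(β̂₁): wider spread of x values → smaller SE.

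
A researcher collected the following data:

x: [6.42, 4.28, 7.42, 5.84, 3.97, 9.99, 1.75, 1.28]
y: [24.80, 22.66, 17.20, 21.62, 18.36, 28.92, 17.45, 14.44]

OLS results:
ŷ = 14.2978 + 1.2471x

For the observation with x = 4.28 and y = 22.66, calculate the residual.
Residual = 3.0246

The residual is the difference between the actual value and the predicted value:

Residual = y - ŷ

Step 1: Calculate predicted value
ŷ = 14.2978 + 1.2471 × 4.28
ŷ = 19.6354

Step 2: Calculate residual
Residual = 22.66 - 19.6354
Residual = 3.0246

The residual is positive, so the observed y = 22.66 sits above the regression line (the line underestimates it by 3.0246).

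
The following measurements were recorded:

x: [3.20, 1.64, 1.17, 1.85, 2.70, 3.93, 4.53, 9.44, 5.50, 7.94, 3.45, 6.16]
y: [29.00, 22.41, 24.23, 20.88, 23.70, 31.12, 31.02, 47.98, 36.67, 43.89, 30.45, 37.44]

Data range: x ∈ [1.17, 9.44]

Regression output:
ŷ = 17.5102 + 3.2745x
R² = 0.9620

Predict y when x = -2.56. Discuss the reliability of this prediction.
ŷ = 9.1275, but this is extrapolation (below the data range [1.17, 9.44]) and may be unreliable.

Prediction calculation:
ŷ = 17.5102 + 3.2745 × (-2.56)
ŷ = 9.1275

Reliability:
- Data range: x ∈ [1.17, 9.44]
- Prediction point: x = -2.56 is 3.73 units below the observed range → this is EXTRAPOLATION, not interpolation

Why that matters here:
- The linear relationship may not hold outside the observed range
- The standard error of prediction grows with (x − x̄)², and x = -2.56 is far from x̄ = 4.29
- R² describes fit only over the sampled x values; it says nothing about behaviour beyond them

A defensible statement: 'if the linear trend continued to x = -2.56, y would be about 9.1275' — the premise is untested.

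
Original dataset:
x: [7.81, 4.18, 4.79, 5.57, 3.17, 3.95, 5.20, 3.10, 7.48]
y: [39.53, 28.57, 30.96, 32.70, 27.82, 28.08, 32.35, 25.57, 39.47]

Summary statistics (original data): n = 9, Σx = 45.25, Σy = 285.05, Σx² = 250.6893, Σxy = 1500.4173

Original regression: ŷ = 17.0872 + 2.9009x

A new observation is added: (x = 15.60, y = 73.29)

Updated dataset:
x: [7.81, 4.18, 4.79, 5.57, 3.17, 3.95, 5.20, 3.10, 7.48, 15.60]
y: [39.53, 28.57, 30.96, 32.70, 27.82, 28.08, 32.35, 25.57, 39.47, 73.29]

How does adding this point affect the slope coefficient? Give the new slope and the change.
New slope β₁ = 3.7426 versus 2.9009 before: a change of +0.8417 (+29.0%).

The new point has HIGH LEVERAGE: x = 15.60 is far from the original mean x̄ = 45.25/9 ≈ 5.03 (original range [3.10, 7.81]).

Step 1: Update the sums with the new point (n goes from 9 to 10)
Σx  = 45.25 + 15.60 = 60.85
Σy  = 285.05 + 73.29 = 358.34
Σx² = 250.6893 + 15.60² = 250.6893 + 243.3600 = 494.0493
Σxy = 1500.4173 + 15.60×73.29 = 1500.4173 + 1143.3240 = 2643.7413

Step 2: Recompute the slope with b₁ = (nΣxy − ΣxΣy) / (nΣx² − (Σx)²)
Numerator   = 10×2643.7413 − 60.85×358.34 = 26437.4130 − 21804.9890 = 4632.4240
Denominator = 10×494.0493 − 60.85² = 4940.4930 − 3702.7225 = 1237.7705
b₁(new) = 4632.4240 / 1237.7705 = 3.7426

(Same formula on the original sums: (9×1500.4173 − 45.25×285.05) / (9×250.6893 − 45.25²) = 605.2432 / 208.6412 = 2.9009, matching the given fit.)

Step 3: Change in slope
Δβ₁ = 3.7426 − 2.9009 = +0.8417
Relative change = +0.8417 / 2.9009 × 100% = +29.0%
→ the slope increases when the point is added.

Because the point sits above the extension of the original line at a high-leverage x, it tilts the fit up.
In practice: examine leverage (hᵢ) and Cook's distance rather than deleting it automatically.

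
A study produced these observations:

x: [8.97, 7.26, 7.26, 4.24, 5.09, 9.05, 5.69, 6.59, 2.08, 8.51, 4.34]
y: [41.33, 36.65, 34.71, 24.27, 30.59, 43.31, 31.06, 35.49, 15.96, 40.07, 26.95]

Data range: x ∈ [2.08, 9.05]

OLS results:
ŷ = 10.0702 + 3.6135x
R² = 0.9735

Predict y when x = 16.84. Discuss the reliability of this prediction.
The equation gives ŷ = 70.9215; however x = 16.84 is 7.79 units above the observed range, so this extrapolated value should not be trusted.

Prediction calculation:
ŷ = 10.0702 + 3.6135 × 16.84
ŷ = 70.9215

Reliability:
- Data range: x ∈ [2.08, 9.05]
- Prediction point: x = 16.84 is 7.79 units above the observed range → this is EXTRAPOLATION, not interpolation

Why that matters here:
- The standard error of prediction grows with (x − x̄)², and x = 16.84 is far from x̄ = 6.28
- Real relationships often flatten, saturate, or turn nonlinear at extremes

A defensible statement: 'if the linear trend continued to x = 16.84, y would be about 70.9215' — the premise is untested.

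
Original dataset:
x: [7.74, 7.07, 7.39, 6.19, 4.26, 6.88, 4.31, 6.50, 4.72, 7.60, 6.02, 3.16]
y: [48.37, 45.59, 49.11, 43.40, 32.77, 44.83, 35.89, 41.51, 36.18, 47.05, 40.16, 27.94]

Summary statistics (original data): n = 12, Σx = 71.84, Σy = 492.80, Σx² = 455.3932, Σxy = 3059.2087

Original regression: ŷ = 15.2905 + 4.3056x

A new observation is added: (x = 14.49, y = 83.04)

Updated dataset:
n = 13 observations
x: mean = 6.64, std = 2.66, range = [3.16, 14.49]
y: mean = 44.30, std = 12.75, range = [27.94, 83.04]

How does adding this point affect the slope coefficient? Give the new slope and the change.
Adding the point moves β₁ from 4.3056 to 4.7627, i.e. it increases by 0.4571 (+10.6%).

The new point has HIGH LEVERAGE: x = 14.49 is far from the original mean x̄ = 71.84/12 ≈ 5.99 (original range [3.16, 7.74]).

Step 1: Update the sums with the new point (n goes from 12 to 13)
Σx  = 71.84 + 14.49 = 86.33
Σy  = 492.80 + 83.04 = 575.84
Σx² = 455.3932 + 14.49² = 455.3932 + 209.9601 = 665.3533
Σxy = 3059.2087 + 14.49×83.04 = 3059.2087 + 1203.2496 = 4262.4583

Step 2: Recompute the slope with b₁ = (nΣxy − ΣxΣy) / (nΣx² − (Σx)²)
Numerator   = 13×4262.4583 − 86.33×575.84 = 55411.9579 − 49712.2672 = 5699.6907
Denominator = 13×665.3533 − 86.33² = 8649.5929 − 7452.8689 = 1196.7240
b₁(new) = 5699.6907 / 1196.7240 = 4.7627

(Same formula on the original sums: (12×3059.2087 − 71.84×492.80) / (12×455.3932 − 71.84²) = 1307.7524 / 303.7328 = 4.3056, matching the given fit.)

Step 3: Change in slope
Δβ₁ = 4.7627 − 4.3056 = +0.4571
Relative change = +0.4571 / 4.3056 × 100% = +10.6%
→ the slope increases when the point is added.

Because the point sits above the extension of the original line at a high-leverage x, it tilts the fit up.
In practice: examine leverage (hᵢ) and Cook's distance rather than deleting it automatically.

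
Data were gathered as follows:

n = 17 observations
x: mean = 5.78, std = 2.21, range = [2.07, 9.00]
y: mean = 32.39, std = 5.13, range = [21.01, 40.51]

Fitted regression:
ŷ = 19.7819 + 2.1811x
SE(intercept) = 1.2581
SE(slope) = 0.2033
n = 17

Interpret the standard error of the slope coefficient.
The slope 2.1811 is pinned down to within about ±0.2033 (one SE) by these data — relative uncertainty 9.3%, i.e. precise.

SE(β̂₁) = s / √Sxx, where s is the residual standard deviation and Sxx = Σ(x − x̄)². It is the yardstick for how far β̂₁ = 2.1811 could plausibly be from the true slope.

Relative precision:
- SE / |β̂₁| = 0.2033 / 2.1811 = 9.3%
- Rule of thumb (under 20%: precise; 20% to under 50%: moderately precise; 50% or more: imprecise) → precise

Link to the t-test: t = β̂₁ / SE(β̂₁) = 2.1811 / 0.2033 = 10.7285, the statistic for H₀: β₁ = 0.

What drives SE(β̂₁): more residual scatter → larger SE; larger n (here n = 17) → smaller SE.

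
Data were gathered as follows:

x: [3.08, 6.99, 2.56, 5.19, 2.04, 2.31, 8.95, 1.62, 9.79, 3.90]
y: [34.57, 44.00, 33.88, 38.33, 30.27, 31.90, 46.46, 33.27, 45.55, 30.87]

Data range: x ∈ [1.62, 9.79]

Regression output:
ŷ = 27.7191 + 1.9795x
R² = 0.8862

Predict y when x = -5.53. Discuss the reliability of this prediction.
The equation gives ŷ = 16.7725; however x = -5.53 is 7.15 units below the observed range, so this extrapolated value should not be trusted.

Prediction calculation:
ŷ = 27.7191 + 1.9795 × (-5.53)
ŷ = 16.7725

Reliability:
- Data range: x ∈ [1.62, 9.79]
- Prediction point: x = -5.53 is 7.15 units below the observed range → this is EXTRAPOLATION, not interpolation

Why that matters here:
- R² describes fit only over the sampled x values; it says nothing about behaviour beyond them
- Real relationships often flatten, saturate, or turn nonlinear at extremes

A defensible statement: 'if the linear trend continued to x = -5.53, y would be about 16.7725' — the premise is untested.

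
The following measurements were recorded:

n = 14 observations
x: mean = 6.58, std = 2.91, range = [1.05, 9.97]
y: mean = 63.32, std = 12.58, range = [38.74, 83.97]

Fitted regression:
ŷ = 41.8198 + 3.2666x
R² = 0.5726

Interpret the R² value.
The model explains 57.26% of the variance in y (R² = 0.5726), leaving 42.74% unexplained; the fit is moderate.

The coefficient of determination R² is the fraction of the total variation in y that the fitted line accounts for.

Here R² = 0.5726:
- Explained: 57.26% of the variation in y
- Unexplained (residual): 100% − 57.26% = 42.74%
- Rule of thumb (below 0.3 weak; 0.3 to below 0.7 moderate; 0.7 and above strong) → moderate

Equivalently, for simple linear regression R² = r², so |r| = √0.5726 ≈ 0.7567.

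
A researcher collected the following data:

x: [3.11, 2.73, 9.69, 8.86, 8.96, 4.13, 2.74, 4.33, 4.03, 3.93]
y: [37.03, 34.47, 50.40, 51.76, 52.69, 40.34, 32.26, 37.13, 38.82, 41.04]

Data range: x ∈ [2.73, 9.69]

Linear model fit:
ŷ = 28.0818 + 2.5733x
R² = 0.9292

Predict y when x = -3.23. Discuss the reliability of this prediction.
ŷ = 19.7700 (extrapolation — x = -3.23 lies outside [2.73, 9.69], so reliability is low).

Prediction calculation:
ŷ = 28.0818 + 2.5733 × (-3.23)
ŷ = 19.7700

Reliability:
- Data range: x ∈ [2.73, 9.69]
- Prediction point: x = -3.23 is 5.96 units below the observed range → this is EXTRAPOLATION, not interpolation

Why that matters here:
- R² describes fit only over the sampled x values; it says nothing about behaviour beyond them
- Real relationships often flatten, saturate, or turn nonlinear at extremes
- There are no observations near this x to validate the fitted line there

Report the number if required, but flag clearly that it is an extrapolation.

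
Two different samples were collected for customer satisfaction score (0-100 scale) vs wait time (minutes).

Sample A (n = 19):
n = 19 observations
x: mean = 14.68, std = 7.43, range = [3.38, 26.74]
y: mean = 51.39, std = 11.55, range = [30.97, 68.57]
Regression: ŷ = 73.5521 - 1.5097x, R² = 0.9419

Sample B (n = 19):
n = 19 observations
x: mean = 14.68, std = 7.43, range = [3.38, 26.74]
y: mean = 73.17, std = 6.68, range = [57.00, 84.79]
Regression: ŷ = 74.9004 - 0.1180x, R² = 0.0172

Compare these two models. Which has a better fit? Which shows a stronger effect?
Model A has the better fit (R² = 0.9419 vs 0.0172). Model A shows the stronger effect (|β₁| = 1.5097 vs 0.1180).

Model Comparison:

Goodness of fit (R²):
- Model A: R² = 0.9419 → 94.19% of variance in satisfaction score explained
- Model B: R² = 0.0172 → 1.72% of variance in satisfaction score explained
- 0.9419 > 0.0172 → Model A has the better fit

Which has the larger per-minute effect? (|β₁|)
- Model A: β₁ = -1.5097 → predicted satisfaction score falls 1.5097 points per additional minute of wait time
- Model B: β₁ = -0.1180 → predicted satisfaction score falls 0.1180 points per additional minute of wait time
- |-1.5097| > |-0.1180| → Model A shows the stronger marginal effect

Note: A better fit (higher R²) doesn't necessarily mean a more important relationship.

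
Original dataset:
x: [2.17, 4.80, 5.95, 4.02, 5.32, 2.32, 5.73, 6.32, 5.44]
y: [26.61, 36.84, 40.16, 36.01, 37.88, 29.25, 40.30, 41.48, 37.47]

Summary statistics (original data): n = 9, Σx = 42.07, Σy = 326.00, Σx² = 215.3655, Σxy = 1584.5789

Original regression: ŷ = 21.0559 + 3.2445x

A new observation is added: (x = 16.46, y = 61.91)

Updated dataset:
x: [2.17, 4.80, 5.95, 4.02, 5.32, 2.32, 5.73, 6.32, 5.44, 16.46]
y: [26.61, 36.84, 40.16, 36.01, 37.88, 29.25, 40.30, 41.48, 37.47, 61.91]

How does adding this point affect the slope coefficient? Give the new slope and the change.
Adding the point moves β₁ from 3.2445 to 2.3182, i.e. it decreases by 0.9263 (-28.5%).

x = 16.46 lies well outside the original x-range [2.17, 6.32] (x̄ ≈ 4.67), so this observation has high leverage and can move the slope substantially.

Step 1: Update the sums with the new point (n goes from 9 to 10)
Σx  = 42.07 + 16.46 = 58.53
Σy  = 326.00 + 61.91 = 387.91
Σx² = 215.3655 + 16.46² = 215.3655 + 270.9316 = 486.2971
Σxy = 1584.5789 + 16.46×61.91 = 1584.5789 + 1019.0386 = 2603.6175

Step 2: Recompute the slope with b₁ = (nΣxy − ΣxΣy) / (nΣx² − (Σx)²)
Numerator   = 10×2603.6175 − 58.53×387.91 = 26036.1750 − 22704.3723 = 3331.8027
Denominator = 10×486.2971 − 58.53² = 4862.9710 − 3425.7609 = 1437.2101
b₁(new) = 3331.8027 / 1437.2101 = 2.3182

(Same formula on the original sums: (9×1584.5789 − 42.07×326.00) / (9×215.3655 − 42.07²) = 546.3901 / 168.4046 = 3.2445, matching the given fit.)

Step 3: Change in slope
Δβ₁ = 2.3182 − 3.2445 = -0.9263
Relative change = -0.9263 / 3.2445 × 100% = -28.5%
→ the slope decreases when the point is added.

A high-leverage point only changes the slope if it is off the original line; here y = 61.91 is below the original trend, so the slope decreases.
In practice: investigate whether it comes from the same population as the rest of the sample.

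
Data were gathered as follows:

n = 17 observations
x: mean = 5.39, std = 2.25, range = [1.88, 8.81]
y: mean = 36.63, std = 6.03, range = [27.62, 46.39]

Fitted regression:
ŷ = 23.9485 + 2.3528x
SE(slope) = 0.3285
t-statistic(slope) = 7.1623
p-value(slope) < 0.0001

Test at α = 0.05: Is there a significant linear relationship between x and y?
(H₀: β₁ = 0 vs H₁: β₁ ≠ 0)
Reject H₀: p-value < 0.0001 < α = 0.05. The linear relationship is significant at the 5% level.

Hypothesis test for the slope coefficient:

H₀: β₁ = 0 (no linear relationship)
H₁: β₁ ≠ 0 (linear relationship exists)

Test statistic: t = β̂₁ / SE(β̂₁) = 2.3528 / 0.3285 = 7.1623

With df = 15, the two-sided p-value for |t| = 7.1623 is <0.0001.

Decision rule: reject H₀ if p-value < α.
p-value < 0.0001 < α = 0.05 → reject H₀.

Conclusion: the linear association between x and y is significant at the 5% level.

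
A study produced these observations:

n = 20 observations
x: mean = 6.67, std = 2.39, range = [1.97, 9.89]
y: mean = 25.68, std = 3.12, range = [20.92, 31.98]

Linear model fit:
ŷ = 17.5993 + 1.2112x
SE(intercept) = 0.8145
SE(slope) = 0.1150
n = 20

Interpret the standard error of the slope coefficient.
The slope 1.2112 is pinned down to within about ±0.1150 (one SE) by these data — relative uncertainty 9.5%, i.e. precise.

What SE measures:
- The standard error quantifies the sampling variability of the coefficient estimate
- It is the estimated standard deviation of β̂₁ across hypothetical repeated samples of the same size
- Smaller SE → more precise estimate

Relative precision:
- SE / |β̂₁| = 0.1150 / 1.2112 = 9.5%
- Rule of thumb (under 20%: precise; 20% to under 50%: moderately precise; 50% or more: imprecise) → precise

Link to interval estimation: a confidence interval for β₁ is β̂₁ ± t* × 0.1150, so SE sets the half-width per unit of t*.

What drives SE(β̂₁): more residual scatter → larger SE; larger n (here n = 20) → smaller SE; wider spread of x values → smaller SE.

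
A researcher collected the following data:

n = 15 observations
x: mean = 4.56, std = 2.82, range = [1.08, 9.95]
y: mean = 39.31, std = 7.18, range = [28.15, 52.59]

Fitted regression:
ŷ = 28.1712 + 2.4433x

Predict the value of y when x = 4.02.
ŷ = 37.9933

x = 4.02 lies inside the observed range [1.08, 9.95], so the fitted equation applies directly:

ŷ = 28.1712 + 2.4433 × 4.02
ŷ = 28.1712 + 9.8221
ŷ = 37.9933

This is the fitted mean response at that x — an individual observation would come with a wider prediction interval.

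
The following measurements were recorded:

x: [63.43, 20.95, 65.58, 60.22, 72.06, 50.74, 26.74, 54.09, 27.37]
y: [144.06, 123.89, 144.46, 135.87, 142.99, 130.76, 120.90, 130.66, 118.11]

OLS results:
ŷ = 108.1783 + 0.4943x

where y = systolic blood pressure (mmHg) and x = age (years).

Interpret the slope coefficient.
For each additional year of age, predicted blood pressure increases by approximately 0.4943 mmHg.

β₁ = 0.4943 is the change in predicted blood pressure (mmHg) per additional year of age.

Interpretation:
- Age up by 1 year → predicted blood pressure increases by 0.4943 mmHg
- This is a linear approximation: the same per-unit change is assumed across the whole observed x range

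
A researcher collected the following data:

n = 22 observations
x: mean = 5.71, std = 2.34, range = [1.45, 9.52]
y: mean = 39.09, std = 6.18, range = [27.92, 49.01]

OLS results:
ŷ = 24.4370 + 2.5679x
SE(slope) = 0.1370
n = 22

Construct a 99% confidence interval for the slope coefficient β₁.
The 99% CI for β₁ is (2.1781, 2.9577)

Confidence interval for the slope:

The 99% CI for β₁ is: β̂₁ ± t*(α/2, n-2) × SE(β̂₁)

Step 1: Find critical t-value
- Confidence level = 0.99
- Degrees of freedom = n - 2 = 22 - 2 = 20
- t*(α/2, 20) = 2.8453

Step 2: Calculate margin of error
Margin = 2.8453 × 0.1370 = 0.3898

Step 3: Construct interval
CI = 2.5679 ± 0.3898
CI = (2.1781, 2.9577)

Interpretation: We are 99% confident that the true slope β₁ lies between 2.1781 and 2.9577.
Both endpoints are positive, so the data support a genuinely positive slope at this confidence level.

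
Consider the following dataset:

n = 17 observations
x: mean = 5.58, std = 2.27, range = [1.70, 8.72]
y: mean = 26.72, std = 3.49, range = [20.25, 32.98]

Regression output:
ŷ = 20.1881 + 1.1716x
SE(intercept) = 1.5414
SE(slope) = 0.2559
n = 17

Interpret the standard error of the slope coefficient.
SE(β̂₁) = 0.2559 is the estimated standard deviation of the slope estimate across repeated samples; relative to β̂₁ = 1.1716 that is 21.8%, a moderately precise estimate.

SE(β̂₁) = s / √Sxx, where s is the residual standard deviation and Sxx = Σ(x − x̄)². It is the yardstick for how far β̂₁ = 1.1716 could plausibly be from the true slope.

Relative precision:
- SE / |β̂₁| = 0.2559 / 1.1716 = 21.8%
- Rule of thumb (under 20%: precise; 20% to under 50%: moderately precise; 50% or more: imprecise) → moderately precise

Rough 95% range (±2 SE): 1.1716 ± 0.5118 → (0.6598, 1.6834).

What drives SE(β̂₁): more residual scatter → larger SE; larger n (here n = 17) → smaller SE; wider spread of x values → smaller SE.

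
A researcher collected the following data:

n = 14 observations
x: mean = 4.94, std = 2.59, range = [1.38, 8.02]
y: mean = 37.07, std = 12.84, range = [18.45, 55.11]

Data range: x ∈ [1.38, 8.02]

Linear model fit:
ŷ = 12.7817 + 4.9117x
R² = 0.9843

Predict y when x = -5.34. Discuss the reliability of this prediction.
ŷ = -13.4468 (extrapolation — x = -5.34 lies outside [1.38, 8.02], so reliability is low).

Prediction calculation:
ŷ = 12.7817 + 4.9117 × (-5.34)
ŷ = -13.4468

Reliability:
- Data range: x ∈ [1.38, 8.02]
- Prediction point: x = -5.34 is 6.72 units below the observed range → this is EXTRAPOLATION, not interpolation

Why that matters here:
- Real relationships often flatten, saturate, or turn nonlinear at extremes
- R² describes fit only over the sampled x values; it says nothing about behaviour beyond them

Report the number if required, but flag clearly that it is an extrapolation.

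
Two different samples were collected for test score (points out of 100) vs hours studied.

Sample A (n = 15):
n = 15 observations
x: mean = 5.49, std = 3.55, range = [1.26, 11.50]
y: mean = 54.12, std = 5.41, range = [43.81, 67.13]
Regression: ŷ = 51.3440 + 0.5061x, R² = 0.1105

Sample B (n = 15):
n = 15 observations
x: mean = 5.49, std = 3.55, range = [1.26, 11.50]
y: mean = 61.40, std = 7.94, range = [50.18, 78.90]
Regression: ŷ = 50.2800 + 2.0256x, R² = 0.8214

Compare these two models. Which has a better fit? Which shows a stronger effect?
Model B has the better fit (R² = 0.8214 vs 0.1105). Model B shows the stronger effect (|β₁| = 2.0256 vs 0.5061).

Model Comparison:

Fit — compare R²:
- Model A: R² = 0.1105 → 11.05% of variance in test score explained
- Model B: R² = 0.8214 → 82.14% of variance in test score explained
- 0.8214 > 0.1105 → Model B has the better fit

Strength of effect — compare |β₁|:
- Model A: β₁ = 0.5061 → predicted test score rises 0.5061 points per additional hour of study time
- Model B: β₁ = 2.0256 → predicted test score rises 2.0256 points per additional hour of study time
- |0.5061| < |2.0256| → Model B shows the stronger marginal effect

Note: A steeper slope doesn't make a better model if the scatter around the line is large.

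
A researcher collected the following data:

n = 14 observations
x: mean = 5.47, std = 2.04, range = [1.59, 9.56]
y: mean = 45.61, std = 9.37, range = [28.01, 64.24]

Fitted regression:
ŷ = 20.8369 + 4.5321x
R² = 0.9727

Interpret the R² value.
About 97.27% of the variability in y is accounted for by the regression on x (R² = 0.9727) — a strong linear fit.

R² = 1 − SS_res/SS_tot compares the residual scatter to the total scatter of y about its mean.

Here R² = 0.9727:
- Explained: 97.27% of the variation in y
- Unexplained (residual): 100% − 97.27% = 2.73%
- Rule of thumb (below 0.3 weak; 0.3 to below 0.7 moderate; 0.7 and above strong) → strong

Note: R² says nothing about causation, and a high R² does not by itself mean the linear form is appropriate — check the residuals.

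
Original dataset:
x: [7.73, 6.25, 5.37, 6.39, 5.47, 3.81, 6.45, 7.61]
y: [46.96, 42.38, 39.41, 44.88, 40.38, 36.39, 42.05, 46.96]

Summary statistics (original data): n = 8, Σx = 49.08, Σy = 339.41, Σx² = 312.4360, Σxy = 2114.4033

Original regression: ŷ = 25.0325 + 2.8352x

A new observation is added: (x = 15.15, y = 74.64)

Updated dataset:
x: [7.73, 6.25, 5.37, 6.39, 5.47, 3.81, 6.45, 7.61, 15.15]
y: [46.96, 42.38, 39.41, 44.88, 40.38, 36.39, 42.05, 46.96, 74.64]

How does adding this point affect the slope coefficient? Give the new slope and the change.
Adding the point moves β₁ from 2.8352 to 3.4733, i.e. it increases by 0.6381 (+22.5%).

x = 15.15 lies well outside the original x-range [3.81, 7.73] (x̄ ≈ 6.14), so this observation has high leverage and can move the slope substantially.

Step 1: Update the sums with the new point (n goes from 8 to 9)
Σx  = 49.08 + 15.15 = 64.23
Σy  = 339.41 + 74.64 = 414.05
Σx² = 312.4360 + 15.15² = 312.4360 + 229.5225 = 541.9585
Σxy = 2114.4033 + 15.15×74.64 = 2114.4033 + 1130.7960 = 3245.1993

Step 2: Recompute the slope with b₁ = (nΣxy − ΣxΣy) / (nΣx² − (Σx)²)
Numerator   = 9×3245.1993 − 64.23×414.05 = 29206.7937 − 26594.4315 = 2612.3622
Denominator = 9×541.9585 − 64.23² = 4877.6265 − 4125.4929 = 752.1336
b₁(new) = 2612.3622 / 752.1336 = 3.4733

(Same formula on the original sums: (8×2114.4033 − 49.08×339.41) / (8×312.4360 − 49.08²) = 256.9836 / 90.6416 = 2.8352, matching the given fit.)

Step 3: Change in slope
Δβ₁ = 3.4733 − 2.8352 = +0.6381
Relative change = +0.6381 / 2.8352 × 100% = +22.5%
→ the slope increases when the point is added.

Because the point sits above the extension of the original line at a high-leverage x, it tilts the fit up.
In practice: check such a point for data-entry or measurement error; investigate whether it comes from the same population as the rest of the sample.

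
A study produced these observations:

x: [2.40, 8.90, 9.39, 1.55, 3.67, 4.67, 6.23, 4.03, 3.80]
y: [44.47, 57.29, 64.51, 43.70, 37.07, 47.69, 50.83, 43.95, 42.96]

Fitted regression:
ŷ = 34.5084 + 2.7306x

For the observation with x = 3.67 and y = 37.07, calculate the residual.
Residual = -7.4597

The residual is the difference between the actual value and the predicted value:

Residual = y - ŷ

Step 1: Calculate predicted value
ŷ = 34.5084 + 2.7306 × 3.67
ŷ = 44.5297

Step 2: Calculate residual
Residual = 37.07 - 44.5297
Residual = -7.4597

Sign check: y < ŷ, so the point is below the line and the fit overestimates here.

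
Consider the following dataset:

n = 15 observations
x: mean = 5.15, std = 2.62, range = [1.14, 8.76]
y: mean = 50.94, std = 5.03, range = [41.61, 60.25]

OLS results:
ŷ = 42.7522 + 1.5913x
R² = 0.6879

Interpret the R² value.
About 68.79% of the variability in y is accounted for by the regression on x (R² = 0.6879) — a moderate linear fit.

R² = 1 − SS_res/SS_tot compares the residual scatter to the total scatter of y about its mean.

Here R² = 0.6879:
- Explained: 68.79% of the variation in y
- Unexplained (residual): 100% − 68.79% = 31.21%
- Rule of thumb (below 0.3 weak; 0.3 to below 0.7 moderate; 0.7 and above strong) → moderate

Note: R² never decreases when predictors are added, so it should not be used alone to compare models of different size.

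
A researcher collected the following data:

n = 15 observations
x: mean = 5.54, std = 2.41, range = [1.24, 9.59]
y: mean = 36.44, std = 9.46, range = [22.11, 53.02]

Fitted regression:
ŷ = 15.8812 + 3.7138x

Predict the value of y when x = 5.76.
ŷ = 37.2727

x = 5.76 lies inside the observed range [1.24, 9.59], so the fitted equation applies directly:

ŷ = 15.8812 + 3.7138 × 5.76
ŷ = 15.8812 + 21.3915
ŷ = 37.2727

This is the fitted mean response at that x — an individual observation would come with a wider prediction interval.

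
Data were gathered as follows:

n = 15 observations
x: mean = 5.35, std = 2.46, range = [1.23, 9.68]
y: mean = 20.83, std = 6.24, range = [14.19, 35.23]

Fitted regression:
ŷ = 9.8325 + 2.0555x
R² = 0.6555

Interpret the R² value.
About 65.55% of the variability in y is accounted for by the regression on x (R² = 0.6555) — a moderate linear fit.

R² = 1 − SS_res/SS_tot compares the residual scatter to the total scatter of y about its mean.

Here R² = 0.6555:
- Explained: 65.55% of the variation in y
- Unexplained (residual): 100% − 65.55% = 34.45%
- Rule of thumb (below 0.3 weak; 0.3 to below 0.7 moderate; 0.7 and above strong) → moderate

Calculation: R² = 1 − (SS_res / SS_tot), where SS_res is the sum of squared residuals and SS_tot the total sum of squares.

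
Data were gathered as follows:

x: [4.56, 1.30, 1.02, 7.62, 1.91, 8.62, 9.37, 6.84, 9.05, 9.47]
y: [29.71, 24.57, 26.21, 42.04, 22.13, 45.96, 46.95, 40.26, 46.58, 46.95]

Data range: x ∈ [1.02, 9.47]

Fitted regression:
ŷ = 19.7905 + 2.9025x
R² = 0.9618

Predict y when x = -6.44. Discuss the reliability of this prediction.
ŷ = 1.0984 (extrapolation — x = -6.44 lies outside [1.02, 9.47], so reliability is low).

Prediction calculation:
ŷ = 19.7905 + 2.9025 × (-6.44)
ŷ = 1.0984

Reliability:
- Data range: x ∈ [1.02, 9.47]
- Prediction point: x = -6.44 is 7.46 units below the observed range → this is EXTRAPOLATION, not interpolation

Why that matters here:
- The linear relationship may not hold outside the observed range
- R² describes fit only over the sampled x values; it says nothing about behaviour beyond them
- The standard error of prediction grows with (x − x̄)², and x = -6.44 is far from x̄ = 5.98

A defensible statement: 'if the linear trend continued to x = -6.44, y would be about 1.0984' — the premise is untested.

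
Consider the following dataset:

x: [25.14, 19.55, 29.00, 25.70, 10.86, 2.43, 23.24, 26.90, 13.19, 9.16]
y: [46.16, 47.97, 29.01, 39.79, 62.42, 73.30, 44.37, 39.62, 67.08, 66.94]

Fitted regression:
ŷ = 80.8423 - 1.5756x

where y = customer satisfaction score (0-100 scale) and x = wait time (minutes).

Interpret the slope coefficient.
For each additional minute of wait time, predicted satisfaction score decreases by approximately 1.5756 points.

The slope coefficient β₁ = -1.5756 represents the marginal effect of wait time on satisfaction score.

Interpretation:
- Wait time up by 1 minute → predicted satisfaction score decreases by 1.5756 points
- The effect is assumed constant over the observed range of x (linearity)

The intercept β₀ = 80.8423 is the predicted satisfaction score when wait time = 0; since the smallest observed x is 2.43, this is an extrapolation and mainly anchors the line.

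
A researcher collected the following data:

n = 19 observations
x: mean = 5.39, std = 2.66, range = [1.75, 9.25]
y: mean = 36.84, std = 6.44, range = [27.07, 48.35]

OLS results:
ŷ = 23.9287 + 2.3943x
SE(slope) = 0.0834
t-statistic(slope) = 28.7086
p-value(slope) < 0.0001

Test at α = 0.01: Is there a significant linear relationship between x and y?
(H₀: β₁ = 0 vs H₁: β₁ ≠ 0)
Since p-value < 0.0001 < α = 0.01, reject H₀ — the slope is significantly different from 0.

Hypothesis test for the slope coefficient:

H₀: β₁ = 0 (no linear relationship)
H₁: β₁ ≠ 0 (linear relationship exists)

Test statistic: t = β̂₁ / SE(β̂₁) = 2.3943 / 0.0834 = 28.7086

With df = 17, the two-sided p-value for |t| = 28.7086 is <0.0001.

Decision rule: reject H₀ if p-value < α.
p-value < 0.0001 < α = 0.01 → reject H₀.

At α = 0.01 the data do provide convincing evidence of a nonzero slope.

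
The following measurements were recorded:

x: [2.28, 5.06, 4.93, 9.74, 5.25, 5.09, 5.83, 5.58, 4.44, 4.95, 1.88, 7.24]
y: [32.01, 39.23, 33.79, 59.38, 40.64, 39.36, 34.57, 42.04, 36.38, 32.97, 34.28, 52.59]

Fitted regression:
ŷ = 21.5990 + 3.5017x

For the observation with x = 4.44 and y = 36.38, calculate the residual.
Residual = -0.7665

The residual is the difference between the actual value and the predicted value:

Residual = y - ŷ

Step 1: Calculate predicted value
ŷ = 21.5990 + 3.5017 × 4.44
ŷ = 37.1465

Step 2: Calculate residual
Residual = 36.38 - 37.1465
Residual = -0.7665

Sign check: y < ŷ, so the point is below the line and the fit overestimates here.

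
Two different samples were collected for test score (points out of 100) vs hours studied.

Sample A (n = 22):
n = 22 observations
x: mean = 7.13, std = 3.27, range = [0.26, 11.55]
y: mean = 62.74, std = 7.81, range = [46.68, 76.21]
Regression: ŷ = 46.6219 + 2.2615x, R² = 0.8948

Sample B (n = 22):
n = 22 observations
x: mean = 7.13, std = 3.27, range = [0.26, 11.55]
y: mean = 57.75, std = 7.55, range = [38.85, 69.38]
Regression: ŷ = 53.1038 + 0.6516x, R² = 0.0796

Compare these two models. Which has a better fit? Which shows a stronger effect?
Model A has the better fit (R² = 0.8948 vs 0.0796). Model A shows the stronger effect (|β₁| = 2.2615 vs 0.6516).

Model Comparison:

Which explains more variance? (R²)
- Model A: R² = 0.8948 → 89.48% of variance in test score explained
- Model B: R² = 0.0796 → 7.96% of variance in test score explained
- 0.8948 > 0.0796 → Model A has the better fit

Strength of effect — compare |β₁|:
- Model A: β₁ = 2.2615 → predicted test score rises 2.2615 points per additional hour of study time
- Model B: β₁ = 0.6516 → predicted test score rises 0.6516 points per additional hour of study time
- |2.2615| > |0.6516| → Model A shows the stronger marginal effect

Notes:
- The two samples could reflect different populations, time periods, or measurement quality.
- R² measures how tightly points cluster around the line; β₁ measures how steep the line is — they answer different questions.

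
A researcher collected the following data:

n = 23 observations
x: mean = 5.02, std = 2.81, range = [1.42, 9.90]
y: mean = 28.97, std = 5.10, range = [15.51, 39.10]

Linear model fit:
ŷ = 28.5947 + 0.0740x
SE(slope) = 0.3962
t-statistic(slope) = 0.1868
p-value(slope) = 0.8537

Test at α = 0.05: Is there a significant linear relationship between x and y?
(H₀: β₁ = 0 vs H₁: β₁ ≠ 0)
Since p-value = 0.8537 ≥ α = 0.05, fail to reject H₀ — the slope is not significantly different from 0.

Hypothesis test for the slope coefficient:

H₀: β₁ = 0 (no linear relationship)
H₁: β₁ ≠ 0 (linear relationship exists)

Test statistic: t = β̂₁ / SE(β̂₁) = 0.0740 / 0.3962 = 0.1868

With df = 21, the two-sided p-value for |t| = 0.1868 is 0.8537.

Decision rule: reject H₀ if p-value < α.
p-value = 0.8537 ≥ α = 0.05 → fail to reject H₀.

At α = 0.05 the data do not provide convincing evidence of a nonzero slope.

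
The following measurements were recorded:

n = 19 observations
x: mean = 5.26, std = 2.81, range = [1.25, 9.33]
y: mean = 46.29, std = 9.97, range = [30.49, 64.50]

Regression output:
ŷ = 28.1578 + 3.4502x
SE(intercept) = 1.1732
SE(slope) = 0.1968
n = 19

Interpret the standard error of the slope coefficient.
SE(β̂₁) = 0.1968 is the estimated standard deviation of the slope estimate across repeated samples; relative to β̂₁ = 3.4502 that is 5.7%, a precise estimate.

SE(β̂₁) = s / √Sxx, where s is the residual standard deviation and Sxx = Σ(x − x̄)². It is the yardstick for how far β̂₁ = 3.4502 could plausibly be from the true slope.

Relative precision:
- SE / |β̂₁| = 0.1968 / 3.4502 = 5.7%
- Rule of thumb (under 20%: precise; 20% to under 50%: moderately precise; 50% or more: imprecise) → precise

Link to interval estimation: a confidence interval for β₁ is β̂₁ ± t* × 0.1968, so SE sets the half-width per unit of t*.

What drives SE(β̂₁): wider spread of x values → smaller SE; larger n (here n = 19) → smaller SE.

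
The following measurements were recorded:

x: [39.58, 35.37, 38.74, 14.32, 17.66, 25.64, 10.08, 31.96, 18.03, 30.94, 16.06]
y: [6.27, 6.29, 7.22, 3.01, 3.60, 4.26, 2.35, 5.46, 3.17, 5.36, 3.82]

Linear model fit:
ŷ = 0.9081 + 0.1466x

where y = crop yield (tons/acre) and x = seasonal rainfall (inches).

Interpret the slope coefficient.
On average, crop yield is about 0.1466 tons/acre higher for every extra inch of rainfall.

The slope coefficient β₁ = 0.1466 represents the marginal effect of rainfall on crop yield.

Interpretation:
- Rainfall up by 1 inch → predicted crop yield increases by 0.1466 tons/acre
- This is a linear approximation: the same per-unit change is assumed across the whole observed x range

(β₀ = 0.9081 is the fitted value at x = 0 and is not part of the slope interpretation.)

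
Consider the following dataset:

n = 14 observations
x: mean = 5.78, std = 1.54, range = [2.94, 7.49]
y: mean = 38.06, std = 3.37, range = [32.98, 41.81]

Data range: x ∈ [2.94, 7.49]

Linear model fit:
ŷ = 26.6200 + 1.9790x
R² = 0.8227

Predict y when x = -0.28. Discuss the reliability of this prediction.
ŷ = 26.0659 (extrapolation — x = -0.28 lies outside [2.94, 7.49], so reliability is low).

Prediction calculation:
ŷ = 26.6200 + 1.9790 × (-0.28)
ŷ = 26.0659

Reliability:
- Data range: x ∈ [2.94, 7.49]
- Prediction point: x = -0.28 is 3.22 units below the observed range → this is EXTRAPOLATION, not interpolation

Why that matters here:
- The standard error of prediction grows with (x − x̄)², and x = -0.28 is far from x̄ = 5.78
- The linear relationship may not hold outside the observed range
- R² describes fit only over the sampled x values; it says nothing about behaviour beyond them

Report the number if required, but flag clearly that it is an extrapolation.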